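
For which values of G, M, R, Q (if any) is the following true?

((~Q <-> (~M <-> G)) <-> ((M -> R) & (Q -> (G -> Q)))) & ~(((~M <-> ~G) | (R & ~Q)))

G: True; M: False; R: False; Q: False

  (~Q <-> (~M <-> G)) <-> ((M -> R) & (Q -> (G -> Q))) = True
    ~Q <-> (~M <-> G) = True
      ~Q = True
      ~M <-> G = True
        ~M = True
    (M -> R) & (Q -> (G -> Q)) = True
      M -> R = True
      Q -> (G -> Q) = True
        G -> Q = False
  ~(((~M <-> ~G) | (R & ~Q))) = True
    (~M <-> ~G) | (R & ~Q) = False
      ~M <-> ~G = False
        ~M = True
        ~G = False
      R & ~Q = False
        ~Q = True
Both conjuncts True, so the formula holds.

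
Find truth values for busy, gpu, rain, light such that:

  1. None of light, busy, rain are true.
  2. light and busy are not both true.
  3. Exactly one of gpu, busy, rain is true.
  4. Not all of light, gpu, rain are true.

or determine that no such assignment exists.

busy: False; gpu: True; rain: False; light: False

  (1) {light, busy, rain}: 0 true — none ✓
  (2) light=F, busy=F — not both ✓
  (3) {gpu, busy, rain}: 1 true — exactly one ✓
  (4) {light, gpu, rain}: 1/3 true — not all ✓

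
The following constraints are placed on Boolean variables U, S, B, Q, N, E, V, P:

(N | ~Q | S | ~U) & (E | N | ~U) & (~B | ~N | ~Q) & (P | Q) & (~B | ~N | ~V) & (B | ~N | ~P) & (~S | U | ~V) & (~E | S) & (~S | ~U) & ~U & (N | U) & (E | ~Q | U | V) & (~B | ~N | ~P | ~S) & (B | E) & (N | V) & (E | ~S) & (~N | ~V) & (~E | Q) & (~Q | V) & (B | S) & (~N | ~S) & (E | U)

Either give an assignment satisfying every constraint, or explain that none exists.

Case S = True:
  (~S | ~U) forces U = False.
  (~S | U | ~V) forces V = False.
  (N | U) forces N = True.
  Clause (~N | ~S) is falsified — contradiction.
Case S = False:
  (~E | S) forces E = False.
  (~U) forces U = False.
  Clause (E | U) is falsified — contradiction.
Both cases fail, so the formula is unsatisfiable.

Unsatisfiable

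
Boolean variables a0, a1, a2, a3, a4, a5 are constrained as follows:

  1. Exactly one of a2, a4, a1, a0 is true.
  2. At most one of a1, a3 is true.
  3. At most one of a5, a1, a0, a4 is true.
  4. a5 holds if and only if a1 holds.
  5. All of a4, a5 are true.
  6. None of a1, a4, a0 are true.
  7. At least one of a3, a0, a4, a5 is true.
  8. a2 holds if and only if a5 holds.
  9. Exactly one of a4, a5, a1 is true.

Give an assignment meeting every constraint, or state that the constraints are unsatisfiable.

Case a4 = True:
  Constraint (6) is violated (a4=T) — contradiction.
Case a4 = False:
  Constraint (5) is violated (a4=F) — contradiction.
Both cases fail — unsatisfiable.

Unsatisfiable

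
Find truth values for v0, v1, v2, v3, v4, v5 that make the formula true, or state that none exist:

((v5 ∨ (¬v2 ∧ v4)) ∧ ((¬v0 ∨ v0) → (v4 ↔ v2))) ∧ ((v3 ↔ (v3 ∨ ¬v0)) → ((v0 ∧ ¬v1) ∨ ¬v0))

v0 = False; v1 = True; v2 = False; v3 = False; v4 = False; v5 = True

  (v5 ∨ (¬v2 ∧ v4)) ∧ ((¬v0 ∨ v0) → (v4 ↔ v2)) = True
    v5 ∨ (¬v2 ∧ v4) = True
      ¬v2 ∧ v4 = False
        ¬v2 = True
    (¬v0 ∨ v0) → (v4 ↔ v2) = True
      ¬v0 ∨ v0 = True
        ¬v0 = True
      v4 ↔ v2 = True
  (v3 ↔ (v3 ∨ ¬v0)) → ((v0 ∧ ¬v1) ∨ ¬v0) = True
    v3 ↔ (v3 ∨ ¬v0) = False
      v3 ∨ ¬v0 = True
        ¬v0 = True
    (v0 ∧ ¬v1) ∨ ¬v0 = True
      v0 ∧ ¬v1 = False
        ¬v1 = False
      ¬v0 = True
Both conjuncts True, so the formula holds.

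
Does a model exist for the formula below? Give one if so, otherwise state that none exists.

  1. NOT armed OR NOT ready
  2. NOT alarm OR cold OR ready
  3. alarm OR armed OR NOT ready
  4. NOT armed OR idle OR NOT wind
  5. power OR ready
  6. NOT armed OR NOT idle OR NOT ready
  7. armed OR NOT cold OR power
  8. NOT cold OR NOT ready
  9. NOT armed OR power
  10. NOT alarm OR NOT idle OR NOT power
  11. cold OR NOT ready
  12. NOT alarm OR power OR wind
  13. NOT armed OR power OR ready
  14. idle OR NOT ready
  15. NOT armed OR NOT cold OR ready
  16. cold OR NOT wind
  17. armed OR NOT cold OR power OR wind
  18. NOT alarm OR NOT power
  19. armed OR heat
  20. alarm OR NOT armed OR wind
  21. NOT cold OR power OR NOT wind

idle=F, cold=T, heat=T, armed=F, wind=T, alarm=F, ready=F, power=T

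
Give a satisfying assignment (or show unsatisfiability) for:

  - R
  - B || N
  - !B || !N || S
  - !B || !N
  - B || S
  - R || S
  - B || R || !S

Unit clause (R) forces R = True.
Set N = False.
  then (B || N) forces B = True.
Set S = True.
Check each clause:
  (R): R holds.
  (B || N): B holds.
  (!B || !N || S): !N holds.
  (!B || !N): !N holds.
  (B || S): B holds.
  (R || S): R holds.
  (B || R || !S): B holds.
All clauses satisfied.

R = True; N = False; B = True; S = True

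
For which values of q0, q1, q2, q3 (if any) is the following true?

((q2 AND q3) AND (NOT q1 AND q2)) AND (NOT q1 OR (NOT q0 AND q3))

q0 = False; q1 = False; q2 = True; q3 = True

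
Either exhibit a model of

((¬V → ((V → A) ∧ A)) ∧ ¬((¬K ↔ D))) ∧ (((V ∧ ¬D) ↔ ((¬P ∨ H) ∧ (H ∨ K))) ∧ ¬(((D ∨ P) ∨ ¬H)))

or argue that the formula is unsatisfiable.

H=T; V=T; P=F; D=F; K=F; A=F

  (¬V → ((V → A) ∧ A)) ∧ ¬((¬K ↔ D)) = True
    ¬V → ((V → A) ∧ A) = True
      ¬V = False
      (V → A) ∧ A = False
        V → A = False
    ¬((¬K ↔ D)) = True
      ¬K ↔ D = False
        ¬K = True
  ((V ∧ ¬D) ↔ ((¬P ∨ H) ∧ (H ∨ K))) ∧ ¬(((D ∨ P) ∨ ¬H)) = True
    (V ∧ ¬D) ↔ ((¬P ∨ H) ∧ (H ∨ K)) = True
      V ∧ ¬D = True
        ¬D = True
      (¬P ∨ H) ∧ (H ∨ K) = True
        ¬P ∨ H = True
          ¬P = True
        H ∨ K = True
    ¬(((D ∨ P) ∨ ¬H)) = True
      (D ∨ P) ∨ ¬H = False
        D ∨ P = False
        ¬H = False
Both conjuncts True, so the formula holds.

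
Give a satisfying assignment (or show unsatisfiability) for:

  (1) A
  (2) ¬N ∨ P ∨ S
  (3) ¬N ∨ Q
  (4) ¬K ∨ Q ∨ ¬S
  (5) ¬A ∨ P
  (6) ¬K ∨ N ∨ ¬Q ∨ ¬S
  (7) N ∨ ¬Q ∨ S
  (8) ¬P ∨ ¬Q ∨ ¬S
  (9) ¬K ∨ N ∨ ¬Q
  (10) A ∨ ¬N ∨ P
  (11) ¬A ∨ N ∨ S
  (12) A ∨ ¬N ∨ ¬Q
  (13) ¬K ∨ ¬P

Unit clause (A) forces A = True.
In (¬A ∨ P) only P is left, so P = True.
In (¬K ∨ ¬P) only ¬K is left, so K = False.
Set Q = False.
  then (¬N ∨ Q) forces N = False.
  then (¬A ∨ N ∨ S) forces S = True.
All clauses satisfied.

A = True, Q = False, P = True, N = False, S = True, K = False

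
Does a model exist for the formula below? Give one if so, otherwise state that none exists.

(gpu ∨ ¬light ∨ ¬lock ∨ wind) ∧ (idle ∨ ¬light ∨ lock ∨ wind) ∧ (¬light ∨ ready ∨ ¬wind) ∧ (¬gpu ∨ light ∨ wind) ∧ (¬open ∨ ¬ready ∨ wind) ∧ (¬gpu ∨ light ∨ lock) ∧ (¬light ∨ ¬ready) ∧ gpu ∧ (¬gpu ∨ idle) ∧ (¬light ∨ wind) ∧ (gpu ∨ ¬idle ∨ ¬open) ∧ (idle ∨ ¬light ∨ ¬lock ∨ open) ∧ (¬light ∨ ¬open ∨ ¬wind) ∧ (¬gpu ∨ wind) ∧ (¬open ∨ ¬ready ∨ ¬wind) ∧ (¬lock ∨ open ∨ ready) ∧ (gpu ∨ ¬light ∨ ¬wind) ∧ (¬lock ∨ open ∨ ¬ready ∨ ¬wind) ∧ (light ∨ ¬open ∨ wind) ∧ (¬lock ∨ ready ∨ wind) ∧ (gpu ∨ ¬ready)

Unit clause (gpu) forces gpu = True.
In (¬gpu ∨ idle) only idle is left, so idle = True.
In (¬gpu ∨ wind) only wind is left, so wind = True.
Set ready = False.
  then (¬light ∨ ready ∨ ¬wind) forces light = False.
  then (¬gpu ∨ light ∨ lock) forces lock = True.
  then (¬lock ∨ open ∨ ready) forces open = True.
All clauses satisfied.

idle: True; wind: True; ready: False; light: False; open: True; lock: True; gpu: True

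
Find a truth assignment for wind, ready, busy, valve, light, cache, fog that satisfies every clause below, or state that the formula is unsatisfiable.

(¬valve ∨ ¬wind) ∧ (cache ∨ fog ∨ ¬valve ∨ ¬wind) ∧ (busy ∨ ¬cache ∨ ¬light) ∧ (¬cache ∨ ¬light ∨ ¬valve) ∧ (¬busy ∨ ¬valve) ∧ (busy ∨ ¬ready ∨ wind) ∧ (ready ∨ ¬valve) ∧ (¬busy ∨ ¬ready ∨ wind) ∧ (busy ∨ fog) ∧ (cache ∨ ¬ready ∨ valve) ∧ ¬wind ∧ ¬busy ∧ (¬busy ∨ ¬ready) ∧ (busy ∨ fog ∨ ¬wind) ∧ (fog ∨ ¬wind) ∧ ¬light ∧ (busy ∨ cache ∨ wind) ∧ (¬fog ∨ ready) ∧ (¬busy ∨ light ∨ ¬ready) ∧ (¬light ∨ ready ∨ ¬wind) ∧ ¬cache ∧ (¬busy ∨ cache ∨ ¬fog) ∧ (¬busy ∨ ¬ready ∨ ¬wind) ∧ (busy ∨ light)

Case light = True:
  Clause (¬light) is falsified — contradiction.
Case light = False:
  (¬wind) forces wind = False.
  (¬busy) forces busy = False.
  Clause (busy ∨ light) is falsified — contradiction.
Both cases fail, so the formula is unsatisfiable.

UNSATISFIABLE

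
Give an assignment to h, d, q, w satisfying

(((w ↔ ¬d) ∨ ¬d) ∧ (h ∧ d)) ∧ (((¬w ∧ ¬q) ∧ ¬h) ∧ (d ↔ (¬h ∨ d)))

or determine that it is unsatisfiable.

Case h = True: the conjunct ¬h is False.
Case h = False: the conjunct h is False.
Both cases fail — unsatisfiable.

The formula is unsatisfiable.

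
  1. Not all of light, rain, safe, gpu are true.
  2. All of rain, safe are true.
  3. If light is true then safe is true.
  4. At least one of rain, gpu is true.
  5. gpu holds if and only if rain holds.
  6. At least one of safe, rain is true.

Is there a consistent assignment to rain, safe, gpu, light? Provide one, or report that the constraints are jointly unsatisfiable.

rain: True, safe: True, gpu: True, light: False

  (1) {light, rain, safe, gpu}: 3/4 true — not all ✓
  (2) {rain, safe}: all 2 true ✓
  (3) light=F ⇒ safe: vacuous ✓
  (4) {rain, gpu}: 2 true — at least one ✓
  (5) gpu=T, rain=T — same ✓
  (6) {safe, rain}: 2 true — at least one ✓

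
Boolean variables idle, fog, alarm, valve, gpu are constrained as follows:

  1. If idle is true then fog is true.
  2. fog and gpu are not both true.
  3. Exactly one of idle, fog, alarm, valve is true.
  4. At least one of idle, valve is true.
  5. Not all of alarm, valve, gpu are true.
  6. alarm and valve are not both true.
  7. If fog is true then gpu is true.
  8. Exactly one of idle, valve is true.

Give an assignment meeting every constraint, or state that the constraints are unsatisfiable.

idle: False, fog: False, alarm: False, valve: True, gpu: False

  (1) idle=F ⇒ fog: vacuous ✓
  (2) fog=F, gpu=F — not both ✓
  (3) {idle, fog, alarm, valve}: 1 true — exactly one ✓
  (4) {idle, valve}: 1 true — at least one ✓
  (5) {alarm, valve, gpu}: 1/3 true — not all ✓
  (6) alarm=F, valve=T — not both ✓
  (7) fog=F ⇒ gpu: vacuous ✓
  (8) {idle, valve}: 1 true — exactly one ✓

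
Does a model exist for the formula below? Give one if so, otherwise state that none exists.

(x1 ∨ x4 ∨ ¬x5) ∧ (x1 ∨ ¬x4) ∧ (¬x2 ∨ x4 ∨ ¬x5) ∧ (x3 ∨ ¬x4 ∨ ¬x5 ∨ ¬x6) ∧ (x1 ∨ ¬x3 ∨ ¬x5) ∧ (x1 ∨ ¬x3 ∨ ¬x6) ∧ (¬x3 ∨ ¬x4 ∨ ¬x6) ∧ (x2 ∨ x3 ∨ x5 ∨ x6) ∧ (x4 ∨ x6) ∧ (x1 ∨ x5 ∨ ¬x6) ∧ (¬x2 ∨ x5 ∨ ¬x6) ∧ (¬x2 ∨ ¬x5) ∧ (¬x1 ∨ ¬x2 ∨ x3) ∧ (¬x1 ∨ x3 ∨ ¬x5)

x1: True, x2: False, x3: True, x4: True, x5: True, x6: False

Try x1 = False:
  (x1 ∨ ¬x4) forces x4 = False.
  (x1 ∨ x4 ∨ ¬x5) forces x5 = False.
  (x4 ∨ x6) forces x6 = True.
  clause (x1 ∨ x5 ∨ ¬x6) is falsified — backtrack.
So x1 = True.
Set x2 = False.
Set x3 = True.
Set x4 = True.
  then (¬x3 ∨ ¬x4 ∨ ¬x6) forces x6 = False.
Set x5 = True.
All clauses satisfied.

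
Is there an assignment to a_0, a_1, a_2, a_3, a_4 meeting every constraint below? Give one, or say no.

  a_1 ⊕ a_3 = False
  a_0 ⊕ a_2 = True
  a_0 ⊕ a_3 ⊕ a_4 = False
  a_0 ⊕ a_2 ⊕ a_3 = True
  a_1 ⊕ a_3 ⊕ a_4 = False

a_0 = False, a_1 = False, a_2 = True, a_3 = False, a_4 = False

a_1 ⊕ a_3 = F ⊕ F = False ✓
a_0 ⊕ a_2 = F ⊕ T = True ✓
a_0 ⊕ a_3 ⊕ a_4 = F ⊕ F ⊕ F = False ✓
a_0 ⊕ a_2 ⊕ a_3 = F ⊕ T ⊕ F = True ✓
a_1 ⊕ a_3 ⊕ a_4 = F ⊕ F ⊕ F = False ✓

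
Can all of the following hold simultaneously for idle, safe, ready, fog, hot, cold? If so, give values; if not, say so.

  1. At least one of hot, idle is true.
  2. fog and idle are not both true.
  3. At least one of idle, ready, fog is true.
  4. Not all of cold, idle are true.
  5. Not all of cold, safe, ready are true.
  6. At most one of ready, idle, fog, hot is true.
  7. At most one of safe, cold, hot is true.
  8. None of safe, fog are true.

idle = True, safe = False, ready = False, fog = False, hot = False, cold = False

  (1) {hot, idle}: 1 true — at least one ✓
  (2) fog=F, idle=T — not both ✓
  (3) {idle, ready, fog}: 1 true — at least one ✓
  (4) {cold, idle}: 1/2 true — not all ✓
  (5) {cold, safe, ready}: 0/3 true — not all ✓
  (6) {ready, idle, fog, hot}: 1 true — at most one ✓
  (7) {safe, cold, hot}: 0 true — at most one ✓
  (8) {safe, fog}: 0 true — none ✓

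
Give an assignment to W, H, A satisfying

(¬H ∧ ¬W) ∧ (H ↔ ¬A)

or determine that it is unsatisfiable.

W: False, H: False, A: True

  ¬H ∧ ¬W = True
    ¬H = True
    ¬W = True
  H ↔ ¬A = True
    ¬A = False
Both conjuncts True, so the formula holds.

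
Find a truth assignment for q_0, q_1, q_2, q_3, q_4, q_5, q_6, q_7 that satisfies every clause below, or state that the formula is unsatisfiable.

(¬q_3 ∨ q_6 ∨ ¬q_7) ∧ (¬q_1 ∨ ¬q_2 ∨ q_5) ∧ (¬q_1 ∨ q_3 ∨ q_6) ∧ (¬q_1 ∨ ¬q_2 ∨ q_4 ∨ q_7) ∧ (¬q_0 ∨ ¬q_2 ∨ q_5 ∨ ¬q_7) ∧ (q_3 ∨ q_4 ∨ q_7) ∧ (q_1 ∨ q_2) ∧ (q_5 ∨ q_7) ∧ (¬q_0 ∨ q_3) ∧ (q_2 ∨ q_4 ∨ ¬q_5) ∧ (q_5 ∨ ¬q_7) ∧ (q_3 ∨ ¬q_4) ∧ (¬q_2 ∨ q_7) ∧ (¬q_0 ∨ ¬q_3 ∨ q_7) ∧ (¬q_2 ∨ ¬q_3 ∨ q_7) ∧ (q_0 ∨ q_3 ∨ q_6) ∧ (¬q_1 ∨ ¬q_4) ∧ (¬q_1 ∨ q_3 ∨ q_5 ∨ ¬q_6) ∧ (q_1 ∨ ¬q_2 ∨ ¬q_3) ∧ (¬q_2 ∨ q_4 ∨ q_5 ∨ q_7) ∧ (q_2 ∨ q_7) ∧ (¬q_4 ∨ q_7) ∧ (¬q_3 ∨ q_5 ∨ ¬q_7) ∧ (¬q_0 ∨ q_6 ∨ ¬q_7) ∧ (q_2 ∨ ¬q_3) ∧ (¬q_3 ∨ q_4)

q_0 = False, q_1 = True, q_2 = True, q_3 = False, q_4 = False, q_5 = True, q_6 = True, q_7 = True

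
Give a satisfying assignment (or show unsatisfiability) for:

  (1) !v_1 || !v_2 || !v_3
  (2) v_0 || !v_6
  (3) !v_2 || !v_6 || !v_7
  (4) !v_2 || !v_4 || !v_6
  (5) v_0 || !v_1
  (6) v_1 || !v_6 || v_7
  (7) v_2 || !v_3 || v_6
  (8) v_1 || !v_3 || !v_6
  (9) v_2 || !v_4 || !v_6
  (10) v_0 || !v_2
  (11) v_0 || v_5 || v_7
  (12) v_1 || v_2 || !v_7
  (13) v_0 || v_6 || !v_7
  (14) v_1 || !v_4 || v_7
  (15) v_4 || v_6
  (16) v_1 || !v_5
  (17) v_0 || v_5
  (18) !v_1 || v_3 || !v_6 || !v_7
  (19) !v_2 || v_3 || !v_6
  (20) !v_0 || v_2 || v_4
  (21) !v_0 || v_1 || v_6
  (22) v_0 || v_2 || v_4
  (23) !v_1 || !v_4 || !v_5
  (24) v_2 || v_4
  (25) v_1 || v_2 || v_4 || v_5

v_0=T, v_1=T, v_2=T, v_3=F, v_4=T, v_5=F, v_6=F, v_7=T

Set v_0 = True.
Try v_1 = False:
  (v_1 || !v_5) forces v_5 = False.
  (!v_0 || v_1 || v_6) forces v_6 = True.
  (v_1 || !v_6 || v_7) forces v_7 = True.
  (!v_2 || !v_6 || !v_7) forces v_2 = False.
  clause (v_1 || v_2 || !v_7) is falsified — backtrack.
So v_1 = True.
Set v_2 = True.
  then (!v_1 || !v_2 || !v_3) forces v_3 = False.
  then (!v_2 || v_3 || !v_6) forces v_6 = False.
  then (v_4 || v_6) forces v_4 = True.
  then (!v_1 || !v_4 || !v_5) forces v_5 = False.
Set v_7 = True.
All clauses satisfied.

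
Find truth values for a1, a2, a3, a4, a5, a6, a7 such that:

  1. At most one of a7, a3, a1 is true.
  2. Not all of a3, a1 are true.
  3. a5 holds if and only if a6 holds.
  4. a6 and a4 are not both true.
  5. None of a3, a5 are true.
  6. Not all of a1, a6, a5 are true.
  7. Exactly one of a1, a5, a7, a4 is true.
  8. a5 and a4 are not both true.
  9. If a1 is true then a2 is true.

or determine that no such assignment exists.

a1 = True, a2 = True, a3 = False, a4 = False, a5 = False, a6 = False, a7 = False

  (1) {a7, a3, a1}: 1 true — at most one ✓
  (2) {a3, a1}: 1/2 true — not all ✓
  (3) a5=F, a6=F — same ✓
  (4) a6=F, a4=F — not both ✓
  (5) {a3, a5}: 0 true — none ✓
  (6) {a1, a6, a5}: 1/3 true — not all ✓
  (7) {a1, a5, a7, a4}: 1 true — exactly one ✓
  (8) a5=F, a4=F — not both ✓
  (9) a1=T ⇒ a2: T ✓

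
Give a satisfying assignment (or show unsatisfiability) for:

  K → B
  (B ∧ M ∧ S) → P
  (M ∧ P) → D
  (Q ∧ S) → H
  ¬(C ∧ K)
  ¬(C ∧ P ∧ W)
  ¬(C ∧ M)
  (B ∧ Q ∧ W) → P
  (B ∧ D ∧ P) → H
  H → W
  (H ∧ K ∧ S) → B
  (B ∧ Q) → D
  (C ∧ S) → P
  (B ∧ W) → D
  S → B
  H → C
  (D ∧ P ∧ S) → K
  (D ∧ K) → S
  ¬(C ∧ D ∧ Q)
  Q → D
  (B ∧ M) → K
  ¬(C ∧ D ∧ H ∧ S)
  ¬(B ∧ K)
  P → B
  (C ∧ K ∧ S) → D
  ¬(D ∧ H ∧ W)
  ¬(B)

Unit clause (¬B) forces B = False.
In (B ∨ ¬P) only ¬P is left, so P = False.
In (B ∨ ¬K) only ¬K is left, so K = False.
In (B ∨ ¬S) only ¬S is left, so S = False.
Set W = True.
Set H = True.
  then (¬D ∨ ¬H ∨ ¬W) forces D = False.
  then (C ∨ ¬H) forces C = True.
  then (¬C ∨ ¬M) forces M = False.
  then (D ∨ ¬Q) forces Q = False.
All clauses satisfied.

W=T, S=F, H=T, C=T, K=F, D=F, P=F, M=F, Q=F, B=F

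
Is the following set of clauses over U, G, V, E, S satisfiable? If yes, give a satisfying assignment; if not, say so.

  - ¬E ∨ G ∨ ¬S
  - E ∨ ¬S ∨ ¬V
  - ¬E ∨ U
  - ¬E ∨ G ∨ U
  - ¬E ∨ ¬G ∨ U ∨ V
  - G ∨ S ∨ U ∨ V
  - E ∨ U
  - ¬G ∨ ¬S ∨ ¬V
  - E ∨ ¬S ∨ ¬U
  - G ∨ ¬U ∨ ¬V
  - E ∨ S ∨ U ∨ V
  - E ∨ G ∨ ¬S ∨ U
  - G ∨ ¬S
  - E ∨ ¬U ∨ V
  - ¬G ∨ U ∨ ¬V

Set U = True.
Set G = True.
Set V = True.
  then (¬G ∨ ¬S ∨ ¬V) forces S = False.
Set E = False.
All clauses satisfied.

U=T, G=T, V=T, E=F, S=F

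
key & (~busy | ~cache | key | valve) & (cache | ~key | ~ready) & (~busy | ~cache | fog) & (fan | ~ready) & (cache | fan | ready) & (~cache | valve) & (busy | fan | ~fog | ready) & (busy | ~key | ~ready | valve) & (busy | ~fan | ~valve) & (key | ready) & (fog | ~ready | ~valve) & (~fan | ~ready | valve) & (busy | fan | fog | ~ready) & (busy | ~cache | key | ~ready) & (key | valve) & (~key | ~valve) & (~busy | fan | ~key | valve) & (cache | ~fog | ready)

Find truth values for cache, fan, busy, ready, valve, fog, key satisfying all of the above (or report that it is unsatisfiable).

cache=F, fan=T, busy=F, ready=F, valve=F, fog=F, key=T

Unit clause (key) forces key = True.
In (~key | ~valve) only ~valve is left, so valve = False.
In (~cache | valve) only ~cache is left, so cache = False.
In (cache | ~key | ~ready) only ~ready is left, so ready = False.
In (cache | fan | ready) only fan is left, so fan = True.
In (cache | ~fog | ready) only ~fog is left, so fog = False.
Set busy = False.
All clauses satisfied.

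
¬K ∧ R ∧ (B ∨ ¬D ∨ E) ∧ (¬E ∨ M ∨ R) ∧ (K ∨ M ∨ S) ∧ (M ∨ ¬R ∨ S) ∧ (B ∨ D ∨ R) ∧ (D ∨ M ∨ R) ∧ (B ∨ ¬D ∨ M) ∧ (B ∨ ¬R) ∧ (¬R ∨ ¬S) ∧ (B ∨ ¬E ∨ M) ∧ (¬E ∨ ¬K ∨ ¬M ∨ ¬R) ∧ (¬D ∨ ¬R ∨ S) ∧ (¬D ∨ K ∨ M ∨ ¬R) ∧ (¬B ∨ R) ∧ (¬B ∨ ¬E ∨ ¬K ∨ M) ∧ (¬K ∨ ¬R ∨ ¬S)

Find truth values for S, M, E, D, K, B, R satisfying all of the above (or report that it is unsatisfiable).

S = False; M = True; E = False; D = False; K = False; B = True; R = True

Unit clause (¬K) forces K = False.
Unit clause (R) forces R = True.
In (B ∨ ¬R) only B is left, so B = True.
In (¬R ∨ ¬S) only ¬S is left, so S = False.
In (¬D ∨ ¬R ∨ S) only ¬D is left, so D = False.
In (K ∨ M ∨ S) only M is left, so M = True.
Set E = False.
All clauses satisfied.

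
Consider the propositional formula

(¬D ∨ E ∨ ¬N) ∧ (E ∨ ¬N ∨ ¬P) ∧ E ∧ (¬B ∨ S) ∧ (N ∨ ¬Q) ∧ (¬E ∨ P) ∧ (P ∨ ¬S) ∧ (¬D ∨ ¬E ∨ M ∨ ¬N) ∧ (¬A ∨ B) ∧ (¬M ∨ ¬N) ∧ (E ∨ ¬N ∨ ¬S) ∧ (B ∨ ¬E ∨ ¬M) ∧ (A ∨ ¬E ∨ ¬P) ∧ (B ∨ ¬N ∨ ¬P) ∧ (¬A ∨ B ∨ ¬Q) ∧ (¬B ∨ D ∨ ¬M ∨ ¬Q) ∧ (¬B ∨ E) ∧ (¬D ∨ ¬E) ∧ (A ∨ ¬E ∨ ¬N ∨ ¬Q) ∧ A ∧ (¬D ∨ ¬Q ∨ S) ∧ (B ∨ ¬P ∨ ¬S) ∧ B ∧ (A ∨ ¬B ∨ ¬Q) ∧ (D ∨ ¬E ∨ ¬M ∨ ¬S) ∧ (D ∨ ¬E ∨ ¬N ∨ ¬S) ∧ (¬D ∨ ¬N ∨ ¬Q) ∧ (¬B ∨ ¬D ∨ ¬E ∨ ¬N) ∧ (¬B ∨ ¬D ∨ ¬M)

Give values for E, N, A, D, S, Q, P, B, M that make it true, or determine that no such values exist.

E = True, N = False, A = True, D = False, S = True, Q = False, P = True, B = True, M = False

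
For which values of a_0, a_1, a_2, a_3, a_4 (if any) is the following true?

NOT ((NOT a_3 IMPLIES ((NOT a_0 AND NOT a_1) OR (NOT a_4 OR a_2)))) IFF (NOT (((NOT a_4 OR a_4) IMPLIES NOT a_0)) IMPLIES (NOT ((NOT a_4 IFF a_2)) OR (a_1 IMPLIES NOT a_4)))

a_0 = True; a_1 = False; a_2 = False; a_3 = False; a_4 = True

  NOT ((NOT a_3 IMPLIES ((NOT a_0 AND NOT a_1) OR (NOT a_4 OR a_2)))) IFF (NOT (((NOT a_4 OR a_4) IMPLIES NOT a_0)) IMPLIES (NOT ((NOT a_4 IFF a_2)) OR (a_1 IMPLIES NOT a_4))) = True
    NOT ((NOT a_3 IMPLIES ((NOT a_0 AND NOT a_1) OR (NOT a_4 OR a_2)))) = True
      NOT a_3 IMPLIES ((NOT a_0 AND NOT a_1) OR (NOT a_4 OR a_2)) = False
        NOT a_3 = True
        (NOT a_0 AND NOT a_1) OR (NOT a_4 OR a_2) = False
          NOT a_0 AND NOT a_1 = False
            NOT a_0 = False
            NOT a_1 = True
          NOT a_4 OR a_2 = False
            NOT a_4 = False
    NOT (((NOT a_4 OR a_4) IMPLIES NOT a_0)) IMPLIES (NOT ((NOT a_4 IFF a_2)) OR (a_1 IMPLIES NOT a_4)) = True
      NOT (((NOT a_4 OR a_4) IMPLIES NOT a_0)) = True
        (NOT a_4 OR a_4) IMPLIES NOT a_0 = False
          NOT a_4 OR a_4 = True
            NOT a_4 = False
          NOT a_0 = False
      NOT ((NOT a_4 IFF a_2)) OR (a_1 IMPLIES NOT a_4) = True
        NOT ((NOT a_4 IFF a_2)) = False
          NOT a_4 IFF a_2 = True
            NOT a_4 = False
        a_1 IMPLIES NOT a_4 = True
          NOT a_4 = False
The formula evaluates to True.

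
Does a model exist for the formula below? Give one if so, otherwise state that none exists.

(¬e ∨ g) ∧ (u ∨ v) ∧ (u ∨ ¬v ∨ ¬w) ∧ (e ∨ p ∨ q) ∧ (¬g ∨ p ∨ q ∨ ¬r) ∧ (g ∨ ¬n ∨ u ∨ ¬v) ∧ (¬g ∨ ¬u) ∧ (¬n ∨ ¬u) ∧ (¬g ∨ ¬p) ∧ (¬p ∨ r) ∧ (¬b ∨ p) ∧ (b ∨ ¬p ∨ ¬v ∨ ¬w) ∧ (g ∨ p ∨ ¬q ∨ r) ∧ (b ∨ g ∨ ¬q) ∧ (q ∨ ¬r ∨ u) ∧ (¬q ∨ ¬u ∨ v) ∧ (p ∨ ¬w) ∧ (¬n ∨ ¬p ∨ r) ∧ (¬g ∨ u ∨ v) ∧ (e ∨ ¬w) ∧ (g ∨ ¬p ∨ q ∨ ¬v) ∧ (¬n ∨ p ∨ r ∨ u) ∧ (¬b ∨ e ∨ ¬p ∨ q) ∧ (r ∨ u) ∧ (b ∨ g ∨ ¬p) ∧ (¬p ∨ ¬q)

n: False, b: False, e: False, p: False, q: True, u: False, w: False, v: True, g: True, r: True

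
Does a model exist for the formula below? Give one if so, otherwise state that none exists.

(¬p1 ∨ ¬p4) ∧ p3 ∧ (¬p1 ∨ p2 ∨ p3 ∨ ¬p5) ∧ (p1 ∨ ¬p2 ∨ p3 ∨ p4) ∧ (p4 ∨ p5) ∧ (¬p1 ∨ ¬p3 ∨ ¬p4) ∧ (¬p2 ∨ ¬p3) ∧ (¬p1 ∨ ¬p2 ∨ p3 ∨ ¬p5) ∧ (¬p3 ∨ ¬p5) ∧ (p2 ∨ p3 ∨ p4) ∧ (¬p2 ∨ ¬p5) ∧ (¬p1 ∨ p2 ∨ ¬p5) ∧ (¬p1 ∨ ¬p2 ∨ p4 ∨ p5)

Unit clause (p3) forces p3 = True.
In (¬p2 ∨ ¬p3) only ¬p2 is left, so p2 = False.
In (¬p3 ∨ ¬p5) only ¬p5 is left, so p5 = False.
In (p4 ∨ p5) only p4 is left, so p4 = True.
In (¬p1 ∨ ¬p3 ∨ ¬p4) only ¬p1 is left, so p1 = False.
All clauses satisfied.

p1 = False, p2 = False, p3 = True, p4 = True, p5 = False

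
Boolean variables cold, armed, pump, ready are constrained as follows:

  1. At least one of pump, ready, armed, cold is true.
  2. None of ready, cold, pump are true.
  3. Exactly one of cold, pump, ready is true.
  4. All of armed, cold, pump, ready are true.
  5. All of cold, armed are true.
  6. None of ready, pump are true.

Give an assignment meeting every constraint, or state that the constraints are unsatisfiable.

No satisfying assignment exists.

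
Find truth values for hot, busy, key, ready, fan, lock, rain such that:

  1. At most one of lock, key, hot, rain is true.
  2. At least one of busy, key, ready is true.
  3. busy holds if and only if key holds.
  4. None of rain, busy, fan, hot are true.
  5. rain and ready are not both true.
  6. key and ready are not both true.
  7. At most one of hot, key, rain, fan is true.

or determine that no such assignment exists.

hot = False; busy = False; key = False; ready = True; fan = False; lock = False; rain = False

  (1) {lock, key, hot, rain}: 0 true — at most one ✓
  (2) {busy, key, ready}: 1 true — at least one ✓
  (3) busy=F, key=F — same ✓
  (4) {rain, busy, fan, hot}: 0 true — none ✓
  (5) rain=F, ready=T — not both ✓
  (6) key=F, ready=T — not both ✓
  (7) {hot, key, rain, fan}: 0 true — at most one ✓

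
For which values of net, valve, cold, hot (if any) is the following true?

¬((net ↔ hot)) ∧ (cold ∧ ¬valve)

net = False; valve = False; cold = True; hot = True

  ¬((net ↔ hot)) = True
    net ↔ hot = False
  cold ∧ ¬valve = True
    ¬valve = True
Both conjuncts True, so the formula holds.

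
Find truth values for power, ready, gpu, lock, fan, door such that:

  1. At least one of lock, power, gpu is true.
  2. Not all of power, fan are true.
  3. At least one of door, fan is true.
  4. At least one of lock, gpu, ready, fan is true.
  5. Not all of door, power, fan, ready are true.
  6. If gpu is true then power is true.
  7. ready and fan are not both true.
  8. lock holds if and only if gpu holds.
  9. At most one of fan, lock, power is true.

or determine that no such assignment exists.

power: True, ready: True, gpu: False, lock: False, fan: False, door: True

  (1) {lock, power, gpu}: 1 true — at least one ✓
  (2) {power, fan}: 1/2 true — not all ✓
  (3) {door, fan}: 1 true — at least one ✓
  (4) {lock, gpu, ready, fan}: 1 true — at least one ✓
  (5) {door, power, fan, ready}: 3/4 true — not all ✓
  (6) gpu=F ⇒ power: vacuous ✓
  (7) ready=T, fan=F — not both ✓
  (8) lock=F, gpu=F — same ✓
  (9) {fan, lock, power}: 1 true — at most one ✓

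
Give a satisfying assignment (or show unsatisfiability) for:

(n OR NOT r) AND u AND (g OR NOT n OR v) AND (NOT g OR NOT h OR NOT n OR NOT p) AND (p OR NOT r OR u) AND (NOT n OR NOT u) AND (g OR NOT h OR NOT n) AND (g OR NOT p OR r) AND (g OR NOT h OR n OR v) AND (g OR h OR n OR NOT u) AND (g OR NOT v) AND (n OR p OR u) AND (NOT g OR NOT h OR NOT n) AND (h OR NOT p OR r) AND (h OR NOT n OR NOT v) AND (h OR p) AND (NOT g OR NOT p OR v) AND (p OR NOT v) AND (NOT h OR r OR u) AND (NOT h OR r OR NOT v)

g=T; p=F; v=F; n=F; r=F; h=T; u=T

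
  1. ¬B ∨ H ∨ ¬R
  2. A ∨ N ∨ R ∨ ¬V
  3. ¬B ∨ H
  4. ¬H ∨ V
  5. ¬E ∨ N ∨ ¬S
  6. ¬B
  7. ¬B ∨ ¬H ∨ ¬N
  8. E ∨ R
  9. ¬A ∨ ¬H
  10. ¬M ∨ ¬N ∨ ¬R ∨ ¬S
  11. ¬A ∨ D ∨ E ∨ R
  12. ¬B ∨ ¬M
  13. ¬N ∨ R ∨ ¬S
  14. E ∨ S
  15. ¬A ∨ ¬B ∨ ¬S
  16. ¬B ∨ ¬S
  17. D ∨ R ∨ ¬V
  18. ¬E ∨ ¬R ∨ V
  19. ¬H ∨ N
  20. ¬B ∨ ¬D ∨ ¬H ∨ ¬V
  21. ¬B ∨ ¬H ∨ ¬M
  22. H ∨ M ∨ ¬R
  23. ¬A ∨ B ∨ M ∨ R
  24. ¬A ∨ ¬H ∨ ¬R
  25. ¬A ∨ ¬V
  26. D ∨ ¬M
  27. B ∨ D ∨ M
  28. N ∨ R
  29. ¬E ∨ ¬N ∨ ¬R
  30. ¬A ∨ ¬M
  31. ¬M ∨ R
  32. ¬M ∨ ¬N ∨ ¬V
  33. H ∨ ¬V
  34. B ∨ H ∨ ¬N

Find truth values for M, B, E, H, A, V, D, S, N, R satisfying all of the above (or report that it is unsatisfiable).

M = False, B = False, E = False, H = True, A = False, V = True, D = True, S = True, N = True, R = True

Unit clause (¬B) forces B = False.
Set M = False.
  then (B ∨ D ∨ M) forces D = True.
Set E = False.
  then (E ∨ R) forces R = True.
  then (E ∨ S) forces S = True.
  then (H ∨ M ∨ ¬R) forces H = True.
  then (¬A ∨ ¬H ∨ ¬R) forces A = False.
  then (¬H ∨ V) forces V = True.
  then (¬H ∨ N) forces N = True.
All clauses satisfied.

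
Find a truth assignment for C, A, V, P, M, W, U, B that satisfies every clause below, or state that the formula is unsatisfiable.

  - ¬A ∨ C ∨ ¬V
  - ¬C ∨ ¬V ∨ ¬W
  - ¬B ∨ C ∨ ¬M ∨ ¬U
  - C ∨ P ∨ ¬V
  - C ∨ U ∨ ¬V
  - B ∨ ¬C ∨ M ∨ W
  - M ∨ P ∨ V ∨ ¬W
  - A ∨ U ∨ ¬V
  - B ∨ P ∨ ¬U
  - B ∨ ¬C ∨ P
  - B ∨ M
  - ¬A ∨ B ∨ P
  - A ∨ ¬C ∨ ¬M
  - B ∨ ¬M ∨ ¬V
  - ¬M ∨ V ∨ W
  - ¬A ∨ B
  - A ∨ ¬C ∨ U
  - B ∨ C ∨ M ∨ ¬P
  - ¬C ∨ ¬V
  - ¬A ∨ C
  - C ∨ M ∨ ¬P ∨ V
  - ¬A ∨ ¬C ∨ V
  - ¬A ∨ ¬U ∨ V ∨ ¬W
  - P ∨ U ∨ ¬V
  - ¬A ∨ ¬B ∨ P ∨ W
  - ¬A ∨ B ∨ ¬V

Set C = False.
  then (¬A ∨ C) forces A = False.
Set V = False.
Set P = True.
  then (C ∨ M ∨ ¬P ∨ V) forces M = True.
  then (¬M ∨ V ∨ W) forces W = True.
Set U = False.
Set B = False.
All clauses satisfied.

C = False, A = False, V = False, P = True, M = True, W = True, U = False, B = False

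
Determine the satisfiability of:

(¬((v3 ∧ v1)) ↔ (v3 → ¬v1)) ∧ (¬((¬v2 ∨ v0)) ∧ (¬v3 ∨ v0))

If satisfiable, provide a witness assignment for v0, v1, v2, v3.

v0 = False, v1 = True, v2 = True, v3 = False

  ¬((v3 ∧ v1)) ↔ (v3 → ¬v1) = True
    ¬((v3 ∧ v1)) = True
      v3 ∧ v1 = False
    v3 → ¬v1 = True
      ¬v1 = False
  ¬((¬v2 ∨ v0)) ∧ (¬v3 ∨ v0) = True
    ¬((¬v2 ∨ v0)) = True
      ¬v2 ∨ v0 = False
        ¬v2 = False
    ¬v3 ∨ v0 = True
      ¬v3 = True
Both conjuncts True, so the formula holds.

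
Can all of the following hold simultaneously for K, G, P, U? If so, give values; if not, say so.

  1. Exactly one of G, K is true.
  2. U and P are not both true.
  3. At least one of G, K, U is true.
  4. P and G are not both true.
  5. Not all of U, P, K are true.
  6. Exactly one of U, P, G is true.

K: False; G: True; P: False; U: False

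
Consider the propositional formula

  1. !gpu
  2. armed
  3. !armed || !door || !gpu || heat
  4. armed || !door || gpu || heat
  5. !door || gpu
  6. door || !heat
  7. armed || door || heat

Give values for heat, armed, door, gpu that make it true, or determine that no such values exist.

heat = False, armed = True, door = False, gpu = False

Unit clause (!gpu) forces gpu = False.
Unit clause (armed) forces armed = True.
In (!door || gpu) only !door is left, so door = False.
In (door || !heat) only !heat is left, so heat = False.
Check each clause:
  (!gpu): !gpu holds.
  (armed): armed holds.
  (!armed || !door || !gpu || heat): !door holds.
  (armed || !door || gpu || heat): armed holds.
  (!door || gpu): !door holds.
  (door || !heat): !heat holds.
  (armed || door || heat): armed holds.
All clauses satisfied.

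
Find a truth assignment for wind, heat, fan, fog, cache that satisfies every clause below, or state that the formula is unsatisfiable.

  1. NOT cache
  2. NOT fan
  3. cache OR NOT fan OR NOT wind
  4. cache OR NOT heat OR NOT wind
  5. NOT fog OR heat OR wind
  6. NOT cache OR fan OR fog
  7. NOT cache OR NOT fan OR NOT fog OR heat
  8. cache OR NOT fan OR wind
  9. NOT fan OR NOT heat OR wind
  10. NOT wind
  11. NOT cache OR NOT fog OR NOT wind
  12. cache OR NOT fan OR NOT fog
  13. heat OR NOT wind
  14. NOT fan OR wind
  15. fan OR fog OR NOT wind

Unit clause (NOT cache) forces cache = False.
Unit clause (NOT fan) forces fan = False.
Unit clause (NOT wind) forces wind = False.
Set heat = True.
Set fog = False.
All clauses satisfied.

wind = False, heat = True, fan = False, fog = False, cache = False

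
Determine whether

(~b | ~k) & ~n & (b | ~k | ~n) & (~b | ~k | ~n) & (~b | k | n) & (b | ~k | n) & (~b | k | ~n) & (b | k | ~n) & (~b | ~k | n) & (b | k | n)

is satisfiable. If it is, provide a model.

The formula is unsatisfiable.

Case b = True:
  (~b | ~k) forces k = False.
  (~n) forces n = False.
  Clause (~b | k | n) is falsified — contradiction.
Case b = False:
  (~n) forces n = False.
  (b | ~k | n) forces k = False.
  Clause (b | k | n) is falsified — contradiction.
Both cases fail, so the formula is unsatisfiable.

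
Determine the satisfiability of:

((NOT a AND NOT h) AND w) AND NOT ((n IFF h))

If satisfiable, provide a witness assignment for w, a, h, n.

w=T, a=F, h=F, n=T

  (NOT a AND NOT h) AND w = True
    NOT a AND NOT h = True
      NOT a = True
      NOT h = True
  NOT ((n IFF h)) = True
    n IFF h = False
Both conjuncts True, so the formula holds.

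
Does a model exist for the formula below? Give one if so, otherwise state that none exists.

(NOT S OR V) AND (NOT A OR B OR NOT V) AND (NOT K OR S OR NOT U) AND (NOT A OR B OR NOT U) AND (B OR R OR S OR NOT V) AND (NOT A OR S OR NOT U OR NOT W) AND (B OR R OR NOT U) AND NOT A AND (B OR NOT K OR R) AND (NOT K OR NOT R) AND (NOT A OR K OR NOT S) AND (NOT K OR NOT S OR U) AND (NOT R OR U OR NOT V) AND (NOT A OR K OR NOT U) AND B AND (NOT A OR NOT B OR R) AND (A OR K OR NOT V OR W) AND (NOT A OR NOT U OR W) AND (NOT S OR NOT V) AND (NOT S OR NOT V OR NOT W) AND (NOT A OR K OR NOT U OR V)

Unit clause (NOT A) forces A = False.
Unit clause (B) forces B = True.
Set U = True.
Set R = False.
Set W = True.
Set K = False.
Set V = True.
  then (NOT S OR NOT V) forces S = False.
All clauses satisfied.

U = True; R = False; W = True; B = True; A = False; K = False; V = True; S = False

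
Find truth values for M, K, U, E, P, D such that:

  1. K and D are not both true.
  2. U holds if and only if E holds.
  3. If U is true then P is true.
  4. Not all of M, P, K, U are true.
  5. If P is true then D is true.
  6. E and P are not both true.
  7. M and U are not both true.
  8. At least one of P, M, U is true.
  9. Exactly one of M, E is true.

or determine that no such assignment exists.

M=T; K=T; U=F; E=F; P=F; D=F

  (1) K=T, D=F — not both ✓
  (2) U=F, E=F — same ✓
  (3) U=F ⇒ P: vacuous ✓
  (4) {M, P, K, U}: 2/4 true — not all ✓
  (5) P=F ⇒ D: vacuous ✓
  (6) E=F, P=F — not both ✓
  (7) M=T, U=F — not both ✓
  (8) {P, M, U}: 1 true — at least one ✓
  (9) {M, E}: 1 true — exactly one ✓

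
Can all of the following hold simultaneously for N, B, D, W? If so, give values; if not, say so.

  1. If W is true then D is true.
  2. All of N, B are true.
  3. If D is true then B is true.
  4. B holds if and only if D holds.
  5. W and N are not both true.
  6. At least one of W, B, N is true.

N=T, B=T, D=T, W=F

  (1) W=F ⇒ D: vacuous ✓
  (2) {N, B}: all 2 true ✓
  (3) D=T ⇒ B: T ✓
  (4) B=T, D=T — same ✓
  (5) W=F, N=T — not both ✓
  (6) {W, B, N}: 2 true — at least one ✓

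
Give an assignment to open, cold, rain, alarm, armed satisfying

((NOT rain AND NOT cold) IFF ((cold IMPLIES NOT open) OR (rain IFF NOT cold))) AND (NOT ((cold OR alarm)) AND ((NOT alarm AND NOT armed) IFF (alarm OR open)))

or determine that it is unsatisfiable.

open = True, cold = False, rain = False, alarm = False, armed = False

  (NOT rain AND NOT cold) IFF ((cold IMPLIES NOT open) OR (rain IFF NOT cold)) = True
    NOT rain AND NOT cold = True
      NOT rain = True
      NOT cold = True
    (cold IMPLIES NOT open) OR (rain IFF NOT cold) = True
      cold IMPLIES NOT open = True
        NOT open = False
      rain IFF NOT cold = False
        NOT cold = True
  NOT ((cold OR alarm)) AND ((NOT alarm AND NOT armed) IFF (alarm OR open)) = True
    NOT ((cold OR alarm)) = True
      cold OR alarm = False
    (NOT alarm AND NOT armed) IFF (alarm OR open) = True
      NOT alarm AND NOT armed = True
        NOT alarm = True
        NOT armed = True
      alarm OR open = True
Both conjuncts True, so the formula holds.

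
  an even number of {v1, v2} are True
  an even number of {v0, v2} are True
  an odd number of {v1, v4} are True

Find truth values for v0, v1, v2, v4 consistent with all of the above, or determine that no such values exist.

v0 = False, v1 = False, v2 = False, v4 = True

{v1, v2}: 0 true → even ✓
{v0, v2}: 0 true → even ✓
{v1, v4}: 1 true → odd ✓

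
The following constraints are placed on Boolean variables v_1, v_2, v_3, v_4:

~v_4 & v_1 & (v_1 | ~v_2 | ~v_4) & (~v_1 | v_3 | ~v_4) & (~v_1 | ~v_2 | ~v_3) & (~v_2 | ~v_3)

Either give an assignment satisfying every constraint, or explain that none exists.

v_1=T, v_2=T, v_3=F, v_4=F

Unit clause (~v_4) forces v_4 = False.
Unit clause (v_1) forces v_1 = True.
Set v_2 = True.
  then (~v_1 | ~v_2 | ~v_3) forces v_3 = False.
All clauses satisfied.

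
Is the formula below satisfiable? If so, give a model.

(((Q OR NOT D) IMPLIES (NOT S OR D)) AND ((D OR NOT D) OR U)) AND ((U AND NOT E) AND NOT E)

Q: False, U: True, S: False, D: False, E: False

  ((Q OR NOT D) IMPLIES (NOT S OR D)) AND ((D OR NOT D) OR U) = True
    (Q OR NOT D) IMPLIES (NOT S OR D) = True
      Q OR NOT D = True
        NOT D = True
      NOT S OR D = True
        NOT S = True
    (D OR NOT D) OR U = True
      D OR NOT D = True
        NOT D = True
  (U AND NOT E) AND NOT E = True
    U AND NOT E = True
      NOT E = True
    NOT E = True
Both conjuncts True, so the formula holds.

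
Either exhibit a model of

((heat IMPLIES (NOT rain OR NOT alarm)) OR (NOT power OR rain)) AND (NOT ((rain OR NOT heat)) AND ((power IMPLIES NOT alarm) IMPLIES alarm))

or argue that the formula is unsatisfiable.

heat = True, power = True, rain = False, alarm = True

  (heat IMPLIES (NOT rain OR NOT alarm)) OR (NOT power OR rain) = True
    heat IMPLIES (NOT rain OR NOT alarm) = True
      NOT rain OR NOT alarm = True
        NOT rain = True
        NOT alarm = False
    NOT power OR rain = False
      NOT power = False
  NOT ((rain OR NOT heat)) AND ((power IMPLIES NOT alarm) IMPLIES alarm) = True
    NOT ((rain OR NOT heat)) = True
      rain OR NOT heat = False
        NOT heat = False
    (power IMPLIES NOT alarm) IMPLIES alarm = True
      power IMPLIES NOT alarm = False
        NOT alarm = False
Both conjuncts True, so the formula holds.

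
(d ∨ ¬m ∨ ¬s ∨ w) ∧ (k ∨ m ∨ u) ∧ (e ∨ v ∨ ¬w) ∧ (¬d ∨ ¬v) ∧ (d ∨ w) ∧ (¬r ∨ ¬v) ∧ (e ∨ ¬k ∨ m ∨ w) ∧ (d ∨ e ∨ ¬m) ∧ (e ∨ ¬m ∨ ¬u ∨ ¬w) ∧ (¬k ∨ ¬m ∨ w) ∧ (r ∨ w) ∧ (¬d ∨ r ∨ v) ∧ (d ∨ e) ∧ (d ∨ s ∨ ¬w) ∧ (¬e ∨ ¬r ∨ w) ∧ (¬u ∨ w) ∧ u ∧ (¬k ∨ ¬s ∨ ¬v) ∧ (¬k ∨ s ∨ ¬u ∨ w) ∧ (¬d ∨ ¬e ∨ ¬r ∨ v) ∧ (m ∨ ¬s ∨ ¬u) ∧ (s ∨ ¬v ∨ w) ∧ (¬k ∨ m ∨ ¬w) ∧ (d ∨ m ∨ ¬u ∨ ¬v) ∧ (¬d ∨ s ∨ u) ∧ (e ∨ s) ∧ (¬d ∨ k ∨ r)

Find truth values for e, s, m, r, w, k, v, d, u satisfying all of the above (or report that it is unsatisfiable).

e: True, s: True, m: True, r: False, w: True, k: False, v: False, d: False, u: True

Unit clause (u) forces u = True.
In (¬u ∨ w) only w is left, so w = True.
Set e = True.
Set s = True.
  then (m ∨ ¬s ∨ ¬u) forces m = True.
Set r = False.
Set k = False.
  then (¬d ∨ k ∨ r) forces d = False.
Set v = False.
All clauses satisfied.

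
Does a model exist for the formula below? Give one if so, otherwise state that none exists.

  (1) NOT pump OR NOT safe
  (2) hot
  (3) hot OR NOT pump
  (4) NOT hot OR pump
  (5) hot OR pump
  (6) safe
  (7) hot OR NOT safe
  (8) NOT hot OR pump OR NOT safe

Case safe = True:
  (NOT pump OR NOT safe) forces pump = False.
  (hot) forces hot = True.
  Clause (NOT hot OR pump) is falsified — contradiction.
Case safe = False:
  Clause (safe) is falsified — contradiction.
Both cases fail, so the formula is unsatisfiable.

The formula is unsatisfiable.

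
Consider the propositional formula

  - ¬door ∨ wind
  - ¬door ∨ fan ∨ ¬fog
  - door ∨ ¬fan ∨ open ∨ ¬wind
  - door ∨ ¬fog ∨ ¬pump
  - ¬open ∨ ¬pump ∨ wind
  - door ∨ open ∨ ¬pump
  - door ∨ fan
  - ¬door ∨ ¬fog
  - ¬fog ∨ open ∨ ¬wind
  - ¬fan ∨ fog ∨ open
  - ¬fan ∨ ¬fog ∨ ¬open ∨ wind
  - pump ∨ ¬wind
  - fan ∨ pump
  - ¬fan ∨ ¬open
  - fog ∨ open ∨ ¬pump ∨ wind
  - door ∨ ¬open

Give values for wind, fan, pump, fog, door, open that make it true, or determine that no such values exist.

Set wind = False.
  then (¬door ∨ wind) forces door = False.
  then (door ∨ fan) forces fan = True.
  then (¬fan ∨ ¬open) forces open = False.
  then (door ∨ open ∨ ¬pump) forces pump = False.
  then (¬fan ∨ fog ∨ open) forces fog = True.
All clauses satisfied.

wind = False, fan = True, pump = False, fog = True, door = False, open = False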